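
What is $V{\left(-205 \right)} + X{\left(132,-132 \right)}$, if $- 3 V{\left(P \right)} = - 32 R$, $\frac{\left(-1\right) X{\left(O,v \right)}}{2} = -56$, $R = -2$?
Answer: $\frac{272}{3} \approx 90.667$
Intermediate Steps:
$X{\left(O,v \right)} = 112$ ($X{\left(O,v \right)} = \left(-2\right) \left(-56\right) = 112$)
$V{\left(P \right)} = - \frac{64}{3}$ ($V{\left(P \right)} = - \frac{\left(-32\right) \left(-2\right)}{3} = \left(- \frac{1}{3}\right) 64 = - \frac{64}{3}$)
$V{\left(-205 \right)} + X{\left(132,-132 \right)} = - \frac{64}{3} + 112 = \frac{272}{3}$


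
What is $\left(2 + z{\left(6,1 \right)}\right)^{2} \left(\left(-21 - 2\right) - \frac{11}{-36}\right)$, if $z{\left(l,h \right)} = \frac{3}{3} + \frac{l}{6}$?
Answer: $- \frac{3268}{9} \approx -363.11$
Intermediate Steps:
$z{\left(l,h \right)} = 1 + \frac{l}{6}$ ($z{\left(l,h \right)} = 3 \cdot \frac{1}{3} + l \frac{1}{6} = 1 + \frac{l}{6}$)
$\left(2 + z{\left(6,1 \right)}\right)^{2} \left(\left(-21 - 2\right) - \frac{11}{-36}\right) = \left(2 + \left(1 + \frac{1}{6} \cdot 6\right)\right)^{2} \left(\left(-21 - 2\right) - \frac{11}{-36}\right) = \left(2 + \left(1 + 1\right)\right)^{2} \left(-23 - - \frac{11}{36}\right) = \left(2 + 2\right)^{2} \left(-23 + \frac{11}{36}\right) = 4^{2} \left(- \frac{817}{36}\right) = 16 \left(- \frac{817}{36}\right) = - \frac{3268}{9}$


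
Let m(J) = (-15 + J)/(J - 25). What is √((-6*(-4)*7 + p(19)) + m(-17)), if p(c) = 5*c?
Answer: √116319/21 ≈ 16.241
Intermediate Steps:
m(J) = (-15 + J)/(-25 + J)
√((-6*(-4)*7 + p(19)) + m(-17)) = √((-6*(-4)*7 + 5*19) + (-15 - 17)/(-25 - 17)) = √((24*7 + 95) - 32/(-42)) = √((168 + 95) - 1/42*(-32)) = √(263 + 16/21) = √(5539/21) = √116319/21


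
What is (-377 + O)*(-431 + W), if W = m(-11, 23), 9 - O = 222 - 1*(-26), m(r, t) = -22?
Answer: 279048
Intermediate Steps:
O = -239 (O = 9 - (222 - 1*(-26)) = 9 - (222 + 26) = 9 - 1*248 = 9 - 248 = -239)
W = -22
(-377 + O)*(-431 + W) = (-377 - 239)*(-431 - 22) = -616*(-453) = 279048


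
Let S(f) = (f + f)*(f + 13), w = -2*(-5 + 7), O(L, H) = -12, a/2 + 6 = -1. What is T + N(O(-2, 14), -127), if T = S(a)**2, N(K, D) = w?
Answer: 780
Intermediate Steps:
a = -14 (a = -12 + 2*(-1) = -12 - 2 = -14)
w = -4 (w = -2*2 = -4)
S(f) = 2*f*(13 + f) (S(f) = (2*f)*(13 + f) = 2*f*(13 + f))
N(K, D) = -4
T = 784 (T = (2*(-14)*(13 - 14))**2 = (2*(-14)*(-1))**2 = 28**2 = 784)
T + N(O(-2, 14), -127) = 784 - 4 = 780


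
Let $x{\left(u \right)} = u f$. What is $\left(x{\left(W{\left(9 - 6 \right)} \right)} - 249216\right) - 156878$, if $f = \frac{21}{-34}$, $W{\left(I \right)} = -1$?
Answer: $- \frac{13807175}{34} \approx -4.0609 \cdot 10^{5}$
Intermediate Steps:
$f = - \frac{21}{34}$ ($f = 21 \left(- \frac{1}{34}\right) = - \frac{21}{34} \approx -0.61765$)
$x{\left(u \right)} = - \frac{21 u}{34}$ ($x{\left(u \right)} = u \left(- \frac{21}{34}\right) = - \frac{21 u}{34}$)
$\left(x{\left(W{\left(9 - 6 \right)} \right)} - 249216\right) - 156878 = \left(\left(- \frac{21}{34}\right) \left(-1\right) - 249216\right) - 156878 = \left(\frac{21}{34} - 249216\right) - 156878 = - \frac{8473323}{34} - 156878 = - \frac{13807175}{34}$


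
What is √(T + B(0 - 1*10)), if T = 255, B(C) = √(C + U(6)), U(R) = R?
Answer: √(255 + 2*I) ≈ 15.969 + 0.06262*I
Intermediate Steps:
B(C) = √(6 + C) (B(C) = √(C + 6) = √(6 + C))
√(T + B(0 - 1*10)) = √(255 + √(6 + (0 - 1*10))) = √(255 + √(6 + (0 - 10))) = √(255 + √(6 - 10)) = √(255 + √(-4)) = √(255 + 2*I)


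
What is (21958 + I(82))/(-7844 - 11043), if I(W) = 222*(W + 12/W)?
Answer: -1647974/774367 ≈ -2.1282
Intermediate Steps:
I(W) = 222*W + 2664/W
(21958 + I(82))/(-7844 - 11043) = (21958 + (222*82 + 2664/82))/(-7844 - 11043) = (21958 + (18204 + 2664*(1/82)))/(-18887) = (21958 + (18204 + 1332/41))*(-1/18887) = (21958 + 747696/41)*(-1/18887) = (1647974/41)*(-1/18887) = -1647974/774367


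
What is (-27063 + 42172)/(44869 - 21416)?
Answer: 15109/23453 ≈ 0.64422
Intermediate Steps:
(-27063 + 42172)/(44869 - 21416) = 15109/23453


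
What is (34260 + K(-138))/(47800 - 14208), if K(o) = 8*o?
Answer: 8289/8398 ≈ 0.98702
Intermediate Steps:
(34260 + K(-138))/(47800 - 14208) = (34260 + 8*(-138))/(47800 - 14208) = (34260 - 1104)/33592 = 33156*(1/33592) = 8289/8398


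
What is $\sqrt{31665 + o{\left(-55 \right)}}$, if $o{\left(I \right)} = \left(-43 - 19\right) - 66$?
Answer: $\sqrt{31537} \approx 177.59$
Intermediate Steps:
$o{\left(I \right)} = -128$ ($o{\left(I \right)} = -62 - 66 = -128$)
$\sqrt{31665 + o{\left(-55 \right)}} = \sqrt{31665 - 128} = \sqrt{31537}$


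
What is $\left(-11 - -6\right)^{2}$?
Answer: $25$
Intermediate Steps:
$\left(-11 - -6\right)^{2} = \left(-11 + \left(-1 + 7\right)\right)^{2} = \left(-11 + 6\right)^{2} = \left(-5\right)^{2} = 25$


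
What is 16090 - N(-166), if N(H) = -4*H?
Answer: 15426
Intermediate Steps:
16090 - N(-166) = 16090 - (-4)*(-166) = 16090 - 1*664 = 16090 - 664 = 15426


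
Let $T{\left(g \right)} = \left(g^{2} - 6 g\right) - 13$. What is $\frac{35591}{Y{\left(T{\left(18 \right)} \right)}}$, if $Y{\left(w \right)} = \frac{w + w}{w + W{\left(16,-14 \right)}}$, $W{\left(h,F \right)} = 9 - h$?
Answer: $\frac{498274}{29} \approx 17182.0$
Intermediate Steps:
$T{\left(g \right)} = -13 + g^{2} - 6 g$
$Y{\left(w \right)} = \frac{2 w}{-7 + w}$ ($Y{\left(w \right)} = \frac{w + w}{w + \left(9 - 16\right)} = \frac{2 w}{w + \left(9 - 16\right)} = \frac{2 w}{w - 7} = \frac{2 w}{-7 + w}$)
$\frac{35591}{Y{\left(T{\left(18 \right)} \right)}} = \frac{35591}{2 \left(-13 + 18^{2} - 108\right) \frac{1}{-7 - \left(121 - 324\right)}} = \frac{35591}{2 \left(-13 + 324 - 108\right) \frac{1}{-7 - -203}} = \frac{35591}{2 \cdot 203 \frac{1}{-7 + 203}} = \frac{35591}{2 \cdot 203 \cdot \frac{1}{196}} = \frac{35591}{\frac{29}{14}} = 35591 \cdot \frac{14}{29} = \frac{498274}{29}$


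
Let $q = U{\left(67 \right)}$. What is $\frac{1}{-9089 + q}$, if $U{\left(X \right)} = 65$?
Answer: $- \frac{1}{9024} \approx -0.00011082$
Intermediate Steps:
$q = 65$
$\frac{1}{-9089 + q} = \frac{1}{-9089 + 65} = \frac{1}{-9024} = - \frac{1}{9024}$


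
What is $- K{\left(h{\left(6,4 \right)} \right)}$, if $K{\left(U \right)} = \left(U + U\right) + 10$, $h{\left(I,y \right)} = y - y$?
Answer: $-10$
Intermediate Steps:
$h{\left(I,y \right)} = 0$
$K{\left(U \right)} = 10 + 2 U$ ($K{\left(U \right)} = 2 U + 10 = 10 + 2 U$)
$- K{\left(h{\left(6,4 \right)} \right)} = - (10 + 2 \cdot 0) = - (10 + 0) = \left(-1\right) 10 = -10$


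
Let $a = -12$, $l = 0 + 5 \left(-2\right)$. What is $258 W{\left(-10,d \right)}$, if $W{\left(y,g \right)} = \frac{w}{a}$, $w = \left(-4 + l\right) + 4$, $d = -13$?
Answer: $215$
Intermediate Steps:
$l = -10$ ($l = 0 - 10 = -10$)
$w = -10$ ($w = \left(-4 - 10\right) + 4 = -14 + 4 = -10$)
$W{\left(y,g \right)} = \frac{5}{6}$ ($W{\left(y,g \right)} = - \frac{10}{-12} = \left(-10\right) \left(- \frac{1}{12}\right) = \frac{5}{6}$)
$258 W{\left(-10,d \right)} = 258 \cdot \frac{5}{6} = 215$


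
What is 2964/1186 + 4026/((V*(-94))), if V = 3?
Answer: -328249/27871 ≈ -11.777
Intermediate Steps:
2964/1186 + 4026/((V*(-94))) = 2964/1186 + 4026/((3*(-94))) = 2964*(1/1186) + 4026/(-282) = 1482/593 + 4026*(-1/282) = 1482/593 - 671/47 = -328249/27871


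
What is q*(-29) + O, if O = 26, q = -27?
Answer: 809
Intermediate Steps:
q*(-29) + O = -27*(-29) + 26 = 783 + 26 = 809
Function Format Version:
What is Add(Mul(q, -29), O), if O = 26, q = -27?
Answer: 809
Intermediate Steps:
Add(Mul(q, -29), O) = Add(Mul(-27, -29), 26) = Add(783, 26) = 809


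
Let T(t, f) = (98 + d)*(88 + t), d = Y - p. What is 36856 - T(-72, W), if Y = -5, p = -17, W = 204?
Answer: 35096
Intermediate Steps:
d = 12 (d = -5 - 1*(-17) = -5 + 17 = 12)
T(t, f) = 9680 + 110*t (T(t, f) = (98 + 12)*(88 + t) = 110*(88 + t) = 9680 + 110*t)
36856 - T(-72, W) = 36856 - (9680 + 110*(-72)) = 36856 - (9680 - 7920) = 36856 - 1*1760 = 36856 - 1760 = 35096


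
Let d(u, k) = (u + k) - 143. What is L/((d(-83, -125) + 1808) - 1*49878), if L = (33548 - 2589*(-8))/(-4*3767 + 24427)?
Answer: -54260/453172139 ≈ -0.00011973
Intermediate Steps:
d(u, k) = -143 + k + u (d(u, k) = (k + u) - 143 = -143 + k + u)
L = 54260/9359 (L = (33548 + 20712)/(-15068 + 24427) = 54260/9359 ≈ 5.7976)
L/((d(-83, -125) + 1808) - 1*49878) = 54260/(9359*(((-143 - 125 - 83) + 1808) - 1*49878)) = 54260/(9359*((-351 + 1808) - 49878)) = 54260/(9359*(1457 - 49878)) = (54260/9359)/(-48421) = (54260/9359)*(-1/48421) = -54260/453172139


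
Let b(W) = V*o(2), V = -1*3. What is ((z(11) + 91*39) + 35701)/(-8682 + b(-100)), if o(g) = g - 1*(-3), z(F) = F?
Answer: -13087/2899 ≈ -4.5143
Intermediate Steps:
o(g) = 3 + g (o(g) = g + 3 = 3 + g)
V = -3
b(W) = -15 (b(W) = -3*(3 + 2) = -3*5 = -15)
((z(11) + 91*39) + 35701)/(-8682 + b(-100)) = ((11 + 91*39) + 35701)/(-8682 - 15) = ((11 + 3549) + 35701)/(-8697) = (3560 + 35701)*(-1/8697) = 39261*(-1/8697) = -13087/2899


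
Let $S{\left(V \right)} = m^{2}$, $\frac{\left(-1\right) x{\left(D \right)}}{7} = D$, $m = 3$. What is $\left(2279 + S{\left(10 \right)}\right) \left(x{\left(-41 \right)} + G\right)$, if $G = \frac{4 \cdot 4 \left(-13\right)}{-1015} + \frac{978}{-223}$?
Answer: $\frac{146465699952}{226345} \approx 6.4709 \cdot 10^{5}$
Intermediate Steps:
$x{\left(D \right)} = - 7 D$
$S{\left(V \right)} = 9$ ($S{\left(V \right)} = 3^{2} = 9$)
$G = - \frac{946286}{226345}$ ($G = 16 \left(-13\right) \left(- \frac{1}{1015}\right) + 978 \left(- \frac{1}{223}\right) = \left(-208\right) \left(- \frac{1}{1015}\right) - \frac{978}{223} = \frac{208}{1015} - \frac{978}{223} = - \frac{946286}{226345} \approx -4.1807$)
$\left(2279 + S{\left(10 \right)}\right) \left(x{\left(-41 \right)} + G\right) = \left(2279 + 9\right) \left(\left(-7\right) \left(-41\right) - \frac{946286}{226345}\right) = 2288 \left(287 - \frac{946286}{226345}\right) = 2288 \cdot \frac{64014729}{226345} = \frac{146465699952}{226345}$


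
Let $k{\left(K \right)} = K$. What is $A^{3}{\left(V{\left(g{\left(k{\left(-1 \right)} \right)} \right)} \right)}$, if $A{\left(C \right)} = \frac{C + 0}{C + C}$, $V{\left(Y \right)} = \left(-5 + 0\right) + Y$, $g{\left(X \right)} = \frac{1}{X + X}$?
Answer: $\frac{1}{8} \approx 0.125$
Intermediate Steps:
$g{\left(X \right)} = \frac{1}{2 X}$
$V{\left(Y \right)} = -5 + Y$
$A{\left(C \right)} = \frac{1}{2}$ ($A{\left(C \right)} = \frac{C}{2 C} = C \frac{1}{2 C} = \frac{1}{2}$)
$A^{3}{\left(V{\left(g{\left(k{\left(-1 \right)} \right)} \right)} \right)} = \left(\frac{1}{2}\right)^{3} = \frac{1}{8}$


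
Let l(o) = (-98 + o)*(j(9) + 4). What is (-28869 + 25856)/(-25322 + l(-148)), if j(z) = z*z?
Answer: 3013/46232 ≈ 0.065171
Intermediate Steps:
j(z) = z²
l(o) = -8330 + 85*o (l(o) = (-98 + o)*(9² + 4) = (-98 + o)*(81 + 4) = (-98 + o)*85 = -8330 + 85*o)
(-28869 + 25856)/(-25322 + l(-148)) = (-28869 + 25856)/(-25322 + (-8330 + 85*(-148))) = -3013/(-25322 + (-8330 - 12580)) = -3013/(-25322 - 20910) = -3013/(-46232) = -3013*(-1/46232) = 3013/46232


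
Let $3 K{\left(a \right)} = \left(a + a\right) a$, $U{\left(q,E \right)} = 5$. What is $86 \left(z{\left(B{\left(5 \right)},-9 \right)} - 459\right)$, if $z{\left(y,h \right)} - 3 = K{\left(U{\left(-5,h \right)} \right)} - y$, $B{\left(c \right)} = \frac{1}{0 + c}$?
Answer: $- \frac{566998}{15} \approx -37800.0$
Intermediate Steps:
$B{\left(c \right)} = \frac{1}{c}$
$K{\left(a \right)} = \frac{2 a^{2}}{3}$ ($K{\left(a \right)} = \frac{\left(a + a\right) a}{3} = \frac{2 a a}{3} = \frac{2 a^{2}}{3}$)
$z{\left(y,h \right)} = \frac{59}{3} - y$ ($z{\left(y,h \right)} = 3 - \left(- \frac{50}{3} + y\right) = \frac{59}{3} - y$)
$86 \left(z{\left(B{\left(5 \right)},-9 \right)} - 459\right) = 86 \left(\left(\frac{59}{3} - \frac{1}{5}\right) - 459\right) = 86 \left(\frac{292}{15} - 459\right) = 86 \left(- \frac{6593}{15}\right) = - \frac{566998}{15}$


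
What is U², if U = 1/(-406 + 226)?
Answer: 1/32400 ≈ 3.0864e-5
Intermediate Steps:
U = -1/180 (U = 1/(-180) = -1/180 ≈ -0.0055556)
U² = (-1/180)² = 1/32400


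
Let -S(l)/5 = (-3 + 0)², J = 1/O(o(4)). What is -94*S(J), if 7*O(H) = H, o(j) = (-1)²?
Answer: 4230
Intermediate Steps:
o(j) = 1
O(H) = H/7
J = 7 (J = 1/((⅐)*1) = 1/(⅐) = 7)
S(l) = -45 (S(l) = -5*(-3 + 0)² = -5*(-3)² = -5*9 = -45)
-94*S(J) = -94*(-45) = 4230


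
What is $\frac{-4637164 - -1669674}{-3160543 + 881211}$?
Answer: $\frac{1483745}{1139666} \approx 1.3019$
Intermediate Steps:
$\frac{-4637164 - -1669674}{-3160543 + 881211} = \frac{-4637164 + 1669674}{-2279332} = \left(-2967490\right) \left(- \frac{1}{2279332}\right) = \frac{1483745}{1139666}$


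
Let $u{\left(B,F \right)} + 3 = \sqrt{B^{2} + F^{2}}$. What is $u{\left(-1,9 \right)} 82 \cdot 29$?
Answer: $-7134 + 2378 \sqrt{82} \approx 14400.0$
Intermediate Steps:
$u{\left(B,F \right)} = -3 + \sqrt{B^{2} + F^{2}}$
$u{\left(-1,9 \right)} 82 \cdot 29 = \left(-3 + \sqrt{\left(-1\right)^{2} + 9^{2}}\right) 82 \cdot 29 = \left(-3 + \sqrt{1 + 81}\right) 82 \cdot 29 = \left(-3 + \sqrt{82}\right) 82 \cdot 29 = \left(-246 + 82 \sqrt{82}\right) 29 = -7134 + 2378 \sqrt{82}$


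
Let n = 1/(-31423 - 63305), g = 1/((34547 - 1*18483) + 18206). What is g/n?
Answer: -47364/17135 ≈ -2.7642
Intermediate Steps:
g = 1/34270 (g = 1/((34547 - 18483) + 18206) = 1/(16064 + 18206) = 1/34270 ≈ 2.9180e-5)
n = -1/94728 (n = 1/(-94728) = -1/94728 ≈ -1.0557e-5)
g/n = 1/(34270*(-1/94728)) = (1/34270)*(-94728) = -47364/17135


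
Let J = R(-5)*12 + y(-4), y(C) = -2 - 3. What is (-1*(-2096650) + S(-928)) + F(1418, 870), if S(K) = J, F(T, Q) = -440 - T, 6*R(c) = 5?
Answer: 2094797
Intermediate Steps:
R(c) = ⅚ (R(c) = (⅙)*5 = ⅚)
y(C) = -5
J = 5 (J = (⅚)*12 - 5 = 10 - 5 = 5)
S(K) = 5
(-1*(-2096650) + S(-928)) + F(1418, 870) = (-1*(-2096650) + 5) + (-440 - 1*1418) = (2096650 + 5) + (-440 - 1418) = 2096655 - 1858 = 2094797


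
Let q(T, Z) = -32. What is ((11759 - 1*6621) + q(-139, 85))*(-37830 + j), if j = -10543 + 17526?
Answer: -157504782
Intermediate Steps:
j = 6983
((11759 - 1*6621) + q(-139, 85))*(-37830 + j) = ((11759 - 1*6621) - 32)*(-37830 + 6983) = ((11759 - 6621) - 32)*(-30847) = (5138 - 32)*(-30847) = 5106*(-30847) = -157504782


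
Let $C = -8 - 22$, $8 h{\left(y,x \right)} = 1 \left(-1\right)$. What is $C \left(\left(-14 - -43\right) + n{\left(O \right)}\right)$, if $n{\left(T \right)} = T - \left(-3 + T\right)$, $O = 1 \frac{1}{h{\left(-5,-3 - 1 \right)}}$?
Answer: $-960$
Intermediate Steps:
$h{\left(y,x \right)} = - \frac{1}{8}$ ($h{\left(y,x \right)} = \frac{1 \left(-1\right)}{8} = \frac{1}{8} \left(-1\right) = - \frac{1}{8}$)
$O = -8$ ($O = 1 \frac{1}{- \frac{1}{8}} = 1 \left(-8\right) = -8$)
$n{\left(T \right)} = 3$
$C = -30$
$C \left(\left(-14 - -43\right) + n{\left(O \right)}\right) = - 30 \left(\left(-14 - -43\right) + 3\right) = - 30 \left(\left(-14 + 43\right) + 3\right) = - 30 \left(29 + 3\right) = \left(-30\right) 32 = -960$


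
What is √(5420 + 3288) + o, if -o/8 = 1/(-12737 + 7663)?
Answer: 4/2537 + 2*√2177 ≈ 93.318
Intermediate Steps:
o = 4/2537 (o = -8/(-12737 + 7663) = -8/(-5074) = -8*(-1/5074) = 4/2537 ≈ 0.0015767)
√(5420 + 3288) + o = √(5420 + 3288) + 4/2537 = √8708 + 4/2537 = 2*√2177 + 4/2537 = 4/2537 + 2*√2177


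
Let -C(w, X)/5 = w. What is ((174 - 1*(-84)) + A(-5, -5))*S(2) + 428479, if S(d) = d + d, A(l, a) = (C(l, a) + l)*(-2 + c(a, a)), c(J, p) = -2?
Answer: 429191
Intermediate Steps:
C(w, X) = -5*w
A(l, a) = 16*l (A(l, a) = (-5*l + l)*(-2 - 2) = -4*l*(-4) = 16*l)
S(d) = 2*d
((174 - 1*(-84)) + A(-5, -5))*S(2) + 428479 = ((174 - 1*(-84)) + 16*(-5))*(2*2) + 428479 = ((174 + 84) - 80)*4 + 428479 = (258 - 80)*4 + 428479 = 178*4 + 428479 = 712 + 428479 = 429191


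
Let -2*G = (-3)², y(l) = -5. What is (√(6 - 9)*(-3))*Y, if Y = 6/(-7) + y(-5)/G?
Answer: -16*I*√3/21 ≈ -1.3197*I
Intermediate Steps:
G = -9/2 (G = -½*(-3)² = -½*9 = -9/2 ≈ -4.5000)
Y = 16/63 (Y = 6/(-7) - 5/(-9/2) = 6*(-⅐) - 5*(-2/9) = -6/7 + 10/9 = 16/63 ≈ 0.25397)
(√(6 - 9)*(-3))*Y = (√(6 - 9)*(-3))*(16/63) = (√(-3)*(-3))*(16/63) = ((I*√3)*(-3))*(16/63) = -3*I*√3*(16/63) = -16*I*√3/21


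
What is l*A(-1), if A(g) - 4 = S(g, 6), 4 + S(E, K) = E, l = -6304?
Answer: 6304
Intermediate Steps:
S(E, K) = -4 + E
A(g) = g (A(g) = 4 + (-4 + g) = g)
l*A(-1) = -6304*(-1) = 6304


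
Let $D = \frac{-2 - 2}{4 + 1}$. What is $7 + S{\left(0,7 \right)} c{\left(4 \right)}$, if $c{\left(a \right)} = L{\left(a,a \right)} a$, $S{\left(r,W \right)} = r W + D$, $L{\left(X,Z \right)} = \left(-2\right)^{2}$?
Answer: $- \frac{29}{5} \approx -5.8$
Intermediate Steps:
$D = - \frac{4}{5} \approx -0.8$
$L{\left(X,Z \right)} = 4$
$S{\left(r,W \right)} = - \frac{4}{5} + W r$ ($S{\left(r,W \right)} = r W - \frac{4}{5} = W r - \frac{4}{5} = - \frac{4}{5} + W r$)
$c{\left(a \right)} = 4 a$
$7 + S{\left(0,7 \right)} c{\left(4 \right)} = 7 + \left(- \frac{4}{5} + 7 \cdot 0\right) 4 \cdot 4 = 7 + \left(- \frac{4}{5} + 0\right) 16 = 7 - \frac{64}{5} = - \frac{29}{5}$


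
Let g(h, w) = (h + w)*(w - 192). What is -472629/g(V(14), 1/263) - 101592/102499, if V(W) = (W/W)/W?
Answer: 46910101400093706/1433665300385 ≈ 32720.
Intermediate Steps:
V(W) = 1/W
g(h, w) = (-192 + w)*(h + w) (g(h, w) = (h + w)*(-192 + w) = (-192 + w)*(h + w))
-472629/g(V(14), 1/263) - 101592/102499 = -472629/((1/263)**2 - 192/14 - 192/263 + 1/(14*263)) - 101592/102499 = -472629/((1/263)**2 - 192*1/14 - 192*1/263 + (1/14)*(1/263)) - 101592*1/102499 = -472629/(1/69169 - 96/7 - 192/263 + 1/3682) - 101592/102499 = -472629/(-13987115/968366) - 101592/102499 = -472629*(-968366/13987115) - 101592/102499 = 457677854214/13987115 - 101592/102499 = 46910101400093706/1433665300385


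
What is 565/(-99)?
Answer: -565/99 ≈ -5.7071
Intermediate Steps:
565/(-99) = -1/99*565 = -565/99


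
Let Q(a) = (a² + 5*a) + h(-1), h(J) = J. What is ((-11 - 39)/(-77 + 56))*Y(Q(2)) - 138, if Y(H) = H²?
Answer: 5552/21 ≈ 264.38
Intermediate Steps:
Q(a) = -1 + a² + 5*a (Q(a) = (a² + 5*a) - 1 = -1 + a² + 5*a)
((-11 - 39)/(-77 + 56))*Y(Q(2)) - 138 = ((-11 - 39)/(-77 + 56))*(-1 + 2² + 5*2)² - 138 = (-50/(-21))*(-1 + 4 + 10)² - 138 = -50*(-1/21)*13² - 138 = (50/21)*169 - 138 = 8450/21 - 138 = 5552/21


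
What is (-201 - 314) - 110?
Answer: -625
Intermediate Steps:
(-201 - 314) - 110 = -515 - 110 = -625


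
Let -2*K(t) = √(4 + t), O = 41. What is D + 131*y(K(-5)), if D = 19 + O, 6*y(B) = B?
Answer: 60 - 131*I/12 ≈ 60.0 - 10.917*I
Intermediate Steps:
K(t) = -√(4 + t)/2
y(B) = B/6
D = 60 (D = 19 + 41 = 60)
D + 131*y(K(-5)) = 60 + 131*((-√(4 - 5)/2)/6) = 60 + 131*((-I/2)/6) = 60 + 131*(-I/12) = 60 - 131*I/12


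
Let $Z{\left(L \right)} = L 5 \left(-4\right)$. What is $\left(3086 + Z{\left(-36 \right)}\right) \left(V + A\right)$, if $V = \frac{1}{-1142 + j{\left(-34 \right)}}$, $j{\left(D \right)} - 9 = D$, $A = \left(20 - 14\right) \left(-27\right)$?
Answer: $- \frac{719543330}{1167} \approx -6.1658 \cdot 10^{5}$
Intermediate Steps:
$A = -162$ ($A = 6 \left(-27\right) = -162$)
$Z{\left(L \right)} = - 20 L$ ($Z{\left(L \right)} = 5 L \left(-4\right) = - 20 L$)
$j{\left(D \right)} = 9 + D$
$V = - \frac{1}{1167}$ ($V = \frac{1}{-1142 + \left(9 - 34\right)} = \frac{1}{-1142 - 25} = \frac{1}{-1167} = - \frac{1}{1167} \approx -0.0008569$)
$\left(3086 + Z{\left(-36 \right)}\right) \left(V + A\right) = \left(3086 - -720\right) \left(- \frac{1}{1167} - 162\right) = \left(3086 + 720\right) \left(- \frac{189055}{1167}\right) = 3806 \left(- \frac{189055}{1167}\right) = - \frac{719543330}{1167}$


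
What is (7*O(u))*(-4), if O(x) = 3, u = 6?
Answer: -84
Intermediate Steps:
(7*O(u))*(-4) = (7*3)*(-4) = 21*(-4) = -84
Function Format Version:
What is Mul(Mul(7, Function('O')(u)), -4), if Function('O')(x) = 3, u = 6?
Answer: -84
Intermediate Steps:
Mul(Mul(7, Function('O')(u)), -4) = Mul(Mul(7, 3), -4) = Mul(21, -4) = -84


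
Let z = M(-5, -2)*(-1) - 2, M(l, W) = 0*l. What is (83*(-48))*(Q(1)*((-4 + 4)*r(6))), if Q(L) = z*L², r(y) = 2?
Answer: 0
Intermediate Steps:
M(l, W) = 0
z = -2 (z = 0*(-1) - 2 = 0 - 2 = -2)
Q(L) = -2*L²
(83*(-48))*(Q(1)*((-4 + 4)*r(6))) = (83*(-48))*((-2*1²)*((-4 + 4)*2)) = -3984*(-2*1)*0*2 = -(-7968)*0 = -3984*0 = 0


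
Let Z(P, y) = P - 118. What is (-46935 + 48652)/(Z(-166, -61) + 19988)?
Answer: 1717/19704 ≈ 0.087140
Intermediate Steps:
Z(P, y) = -118 + P
(-46935 + 48652)/(Z(-166, -61) + 19988) = (-46935 + 48652)/((-118 - 166) + 19988) = 1717/(-284 + 19988) = 1717/19704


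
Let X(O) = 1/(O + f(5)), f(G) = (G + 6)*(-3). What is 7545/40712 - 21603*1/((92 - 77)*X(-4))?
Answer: 10847220869/203560 ≈ 53288.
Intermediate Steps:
f(G) = -18 - 3*G (f(G) = (6 + G)*(-3) = -18 - 3*G)
X(O) = 1/(-33 + O) (X(O) = 1/(O + (-18 - 3*5)) = 1/(O + (-18 - 15)) = 1/(O - 33) = 1/(-33 + O))
7545/40712 - 21603*1/((92 - 77)*X(-4)) = 7545/40712 - 21603*(-33 - 4)/(92 - 77) = 7545*(1/40712) - 21603/(15/(-37)) = 7545/40712 - 21603/(15*(-1/37)) = 7545/40712 - 21603/(-15/37) = 7545/40712 - 21603*(-37/15) = 7545/40712 + 266437/5 = 10847220869/203560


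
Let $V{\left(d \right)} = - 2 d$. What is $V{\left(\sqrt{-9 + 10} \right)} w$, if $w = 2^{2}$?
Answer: $-8$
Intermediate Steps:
$w = 4$
$V{\left(\sqrt{-9 + 10} \right)} w = - 2 \sqrt{-9 + 10} \cdot 4 = - 2 \sqrt{1} \cdot 4 = \left(-2\right) 1 \cdot 4 = \left(-2\right) 4 = -8$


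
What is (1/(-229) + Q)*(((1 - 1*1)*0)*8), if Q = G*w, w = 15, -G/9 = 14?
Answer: 0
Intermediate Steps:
G = -126 (G = -9*14 = -126)
Q = -1890 (Q = -126*15 = -1890)
(1/(-229) + Q)*(((1 - 1*1)*0)*8) = (1/(-229) - 1890)*(((1 - 1*1)*0)*8) = (-1/229 - 1890)*(((1 - 1)*0)*8) = -432811*0*0*8/229 = -0*8 = -432811/229*0 = 0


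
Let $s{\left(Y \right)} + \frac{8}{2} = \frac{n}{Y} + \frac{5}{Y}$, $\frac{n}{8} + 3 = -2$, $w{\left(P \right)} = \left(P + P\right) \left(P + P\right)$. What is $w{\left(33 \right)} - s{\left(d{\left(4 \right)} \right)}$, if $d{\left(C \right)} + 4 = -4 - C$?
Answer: $\frac{52285}{12} \approx 4357.1$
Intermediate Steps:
$d{\left(C \right)} = -8 - C$ ($d{\left(C \right)} = -4 - \left(4 + C\right) = -8 - C$)
$w{\left(P \right)} = 4 P^{2}$ ($w{\left(P \right)} = 2 P 2 P = 4 P^{2}$)
$n = -40$ ($n = -24 + 8 \left(-2\right) = -24 - 16 = -40$)
$s{\left(Y \right)} = -4 - \frac{35}{Y}$ ($s{\left(Y \right)} = -4 + \left(- \frac{40}{Y} + \frac{5}{Y}\right) = -4 - \frac{35}{Y}$)
$w{\left(33 \right)} - s{\left(d{\left(4 \right)} \right)} = 4 \cdot 33^{2} - \left(-4 - \frac{35}{-8 - 4}\right) = 4 \cdot 1089 - \left(-4 - \frac{35}{-8 - 4}\right) = 4356 - \left(-4 - \frac{35}{-12}\right) = 4356 - \left(-4 - - \frac{35}{12}\right) = 4356 - \left(-4 + \frac{35}{12}\right) = 4356 - - \frac{13}{12} = 4356 + \frac{13}{12} = \frac{52285}{12}$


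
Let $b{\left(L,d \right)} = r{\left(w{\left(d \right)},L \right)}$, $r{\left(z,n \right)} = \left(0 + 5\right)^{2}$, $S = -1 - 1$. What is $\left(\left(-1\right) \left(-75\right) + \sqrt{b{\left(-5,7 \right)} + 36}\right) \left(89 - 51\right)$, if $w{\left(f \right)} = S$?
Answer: $2850 + 38 \sqrt{61} \approx 3146.8$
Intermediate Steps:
$S = -2$
$w{\left(f \right)} = -2$
$r{\left(z,n \right)} = 25$ ($r{\left(z,n \right)} = 5^{2} = 25$)
$b{\left(L,d \right)} = 25$
$\left(\left(-1\right) \left(-75\right) + \sqrt{b{\left(-5,7 \right)} + 36}\right) \left(89 - 51\right) = \left(\left(-1\right) \left(-75\right) + \sqrt{25 + 36}\right) \left(89 - 51\right) = \left(75 + \sqrt{61}\right) 38 = 2850 + 38 \sqrt{61}$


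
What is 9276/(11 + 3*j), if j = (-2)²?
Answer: 9276/23 ≈ 403.30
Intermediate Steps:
j = 4
9276/(11 + 3*j) = 9276/(11 + 3*4) = 9276/(11 + 12) = 9276/23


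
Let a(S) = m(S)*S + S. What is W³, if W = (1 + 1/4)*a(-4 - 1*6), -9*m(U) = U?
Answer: -107171875/5832 ≈ -18377.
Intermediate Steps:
m(U) = -U/9
a(S) = S - S²/9 (a(S) = (-S/9)*S + S = -S²/9 + S = S - S²/9)
W = -475/18 (W = (1 + 1/4)*((-4 - 1*6)*(9 - (-4 - 1*6))/9) = (1 + ¼)*((-4 - 6)*(9 - (-4 - 6))/9) = 5*((⅑)*(-10)*(9 - 1*(-10)))/4 = 5*((⅑)*(-10)*(9 + 10))/4 = 5*((⅑)*(-10)*19)/4 = (5/4)*(-190/9) = -475/18 ≈ -26.389)
W³ = (-475/18)³ = -107171875/5832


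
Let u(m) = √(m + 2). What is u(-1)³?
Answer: 1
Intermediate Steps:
u(m) = √(2 + m)
u(-1)³ = (√(2 - 1))³ = (√1)³ = 1³ = 1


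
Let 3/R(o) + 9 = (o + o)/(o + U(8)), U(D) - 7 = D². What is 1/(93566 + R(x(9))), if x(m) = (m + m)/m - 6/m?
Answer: 1945/181985219 ≈ 1.0688e-5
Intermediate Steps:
U(D) = 7 + D²
x(m) = 2 - 6/m (x(m) = (2*m)/m - 6/m = 2 - 6/m)
R(o) = 3/(-9 + 2*o/(71 + o)) (R(o) = 3/(-9 + (o + o)/(o + (7 + 8²))) = 3/(-9 + (2*o)/(o + (7 + 64))) = 3/(-9 + (2*o)/(o + 71)) = 3/(-9 + (2*o)/(71 + o)) = 3/(-9 + 2*o/(71 + o)))
1/(93566 + R(x(9))) = 1/(93566 + 3*(-71 - (2 - 6/9))/(639 + 7*(2 - 6/9))) = 1/(93566 + 3*(-71 - (2 - 6*⅑))/(639 + 7*(2 - 6*⅑))) = 1/(93566 + 3*(-71 - (2 - ⅔))/(639 + 7*(2 - ⅔))) = 1/(93566 + 3*(-71 - 1*4/3)/(639 + 7*(4/3))) = 1/(93566 + 3*(-71 - 4/3)/(639 + 28/3)) = 1/(93566 + 3*(-217/3)/(1945/3)) = 1/(93566 + 3*(3/1945)*(-217/3)) = 1/(93566 - 651/1945) = 1/(181985219/1945) = 1945/181985219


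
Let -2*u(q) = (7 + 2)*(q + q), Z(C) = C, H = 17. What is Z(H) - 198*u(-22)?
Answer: -39187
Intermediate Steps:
u(q) = -9*q (u(q) = -(7 + 2)*(q + q)/2 = -9*2*q/2 = -9*q)
Z(H) - 198*u(-22) = 17 - (-1782)*(-22) = 17 - 198*198 = 17 - 39204 = -39187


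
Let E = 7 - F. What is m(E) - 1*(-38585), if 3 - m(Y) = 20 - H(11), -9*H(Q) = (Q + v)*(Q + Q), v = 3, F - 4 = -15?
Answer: 346804/9 ≈ 38534.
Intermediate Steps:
F = -11 (F = 4 - 15 = -11)
E = 18 (E = 7 - 1*(-11) = 7 + 11 = 18)
H(Q) = -2*Q*(3 + Q)/9 (H(Q) = -(Q + 3)*(Q + Q)/9 = -(3 + Q)*2*Q/9 = -2*Q*(3 + Q)/9)
m(Y) = -461/9 (m(Y) = 3 - (20 - (-2)*11*(3 + 11)/9) = 3 - (20 - (-2)*11*14/9) = 3 - (20 - 1*(-308/9)) = 3 - (20 + 308/9) = 3 - 1*488/9 = 3 - 488/9 = -461/9)
m(E) - 1*(-38585) = -461/9 - 1*(-38585) = -461/9 + 38585 = 346804/9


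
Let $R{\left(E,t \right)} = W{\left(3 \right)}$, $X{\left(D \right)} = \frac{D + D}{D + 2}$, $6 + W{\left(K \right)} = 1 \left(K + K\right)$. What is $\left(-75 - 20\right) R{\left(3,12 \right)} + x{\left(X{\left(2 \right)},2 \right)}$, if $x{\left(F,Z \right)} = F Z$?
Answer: $2$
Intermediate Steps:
$W{\left(K \right)} = -6 + 2 K$ ($W{\left(K \right)} = -6 + 1 \left(K + K\right) = -6 + 1 \cdot 2 K = -6 + 2 K$)
$X{\left(D \right)} = \frac{2 D}{2 + D}$
$R{\left(E,t \right)} = 0$ ($R{\left(E,t \right)} = -6 + 2 \cdot 3 = -6 + 6 = 0$)
$\left(-75 - 20\right) R{\left(3,12 \right)} + x{\left(X{\left(2 \right)},2 \right)} = \left(-75 - 20\right) 0 + 2 \cdot 2 \frac{1}{2 + 2} \cdot 2 = \left(-95\right) 0 + 2 \cdot 2 \cdot \frac{1}{4} \cdot 2 = 0 + 2 \cdot 2 \cdot \frac{1}{4} \cdot 2 = 0 + 1 \cdot 2 = 0 + 2 = 2$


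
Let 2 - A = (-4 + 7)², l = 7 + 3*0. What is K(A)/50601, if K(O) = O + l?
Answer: 0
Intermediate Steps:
l = 7 (l = 7 + 0 = 7)
A = -7 (A = 2 - (-4 + 7)² = 2 - 1*3² = 2 - 1*9 = 2 - 9 = -7)
K(O) = 7 + O (K(O) = O + 7 = 7 + O)
K(A)/50601 = (7 - 7)/50601 = 0*(1/50601) = 0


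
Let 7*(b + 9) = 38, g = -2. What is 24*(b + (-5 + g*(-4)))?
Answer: -96/7 ≈ -13.714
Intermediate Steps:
b = -25/7 (b = -9 + (1/7)*38 = -9 + 38/7 = -25/7 ≈ -3.5714)
24*(b + (-5 + g*(-4))) = 24*(-25/7 + (-5 - 2*(-4))) = 24*(-25/7 + (-5 + 8)) = 24*(-25/7 + 3) = 24*(-4/7) = -96/7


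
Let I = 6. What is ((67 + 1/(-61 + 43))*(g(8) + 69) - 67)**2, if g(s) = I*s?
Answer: 241211961/4 ≈ 6.0303e+7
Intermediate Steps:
g(s) = 6*s
((67 + 1/(-61 + 43))*(g(8) + 69) - 67)**2 = ((67 + 1/(-61 + 43))*(6*8 + 69) - 67)**2 = ((67 + 1/(-18))*(48 + 69) - 67)**2 = ((67 - 1/18)*117 - 67)**2 = ((1205/18)*117 - 67)**2 = (15665/2 - 67)**2 = (15531/2)**2 = 241211961/4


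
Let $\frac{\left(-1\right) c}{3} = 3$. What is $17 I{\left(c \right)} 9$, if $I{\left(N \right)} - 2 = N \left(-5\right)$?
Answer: $7191$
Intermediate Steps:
$c = -9$ ($c = \left(-3\right) 3 = -9$)
$I{\left(N \right)} = 2 - 5 N$ ($I{\left(N \right)} = 2 + N \left(-5\right) = 2 - 5 N$)
$17 I{\left(c \right)} 9 = 17 \left(2 - -45\right) 9 = 17 \left(2 + 45\right) 9 = 17 \cdot 47 \cdot 9 = 799 \cdot 9 = 7191$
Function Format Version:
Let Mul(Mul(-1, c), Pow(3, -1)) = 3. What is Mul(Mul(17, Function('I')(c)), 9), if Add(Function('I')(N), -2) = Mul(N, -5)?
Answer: 7191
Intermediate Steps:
c = -9 (c = Mul(-3, 3) = -9)
Function('I')(N) = Add(2, Mul(-5, N)) (Function('I')(N) = Add(2, Mul(N, -5)) = Add(2, Mul(-5, N)))
Mul(Mul(17, Function('I')(c)), 9) = Mul(Mul(17, Add(2, Mul(-5, -9))), 9) = Mul(Mul(17, Add(2, 45)), 9) = Mul(Mul(17, 47), 9) = Mul(799, 9) = 7191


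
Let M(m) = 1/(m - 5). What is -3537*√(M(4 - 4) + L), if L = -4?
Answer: -3537*I*√105/5 ≈ -7248.7*I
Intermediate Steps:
M(m) = 1/(-5 + m)
-3537*√(M(4 - 4) + L) = -3537*√(1/(-5 + (4 - 4)) - 4) = -3537*√(1/(-5 + 0) - 4) = -3537*√(1/(-5) - 4) = -3537*√(-⅕ - 4) = -3537*I*√105/5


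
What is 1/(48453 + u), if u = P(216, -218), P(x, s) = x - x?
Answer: 1/48453 ≈ 2.0639e-5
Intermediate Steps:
P(x, s) = 0
u = 0
1/(48453 + u) = 1/(48453 + 0) = 1/48453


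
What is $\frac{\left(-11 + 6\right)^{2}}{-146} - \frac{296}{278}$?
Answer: $- \frac{25083}{20294} \approx -1.236$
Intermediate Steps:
$\frac{\left(-11 + 6\right)^{2}}{-146} - \frac{296}{278} = \left(-5\right)^{2} \left(- \frac{1}{146}\right) - \frac{148}{139} = 25 \left(- \frac{1}{146}\right) - \frac{148}{139} = - \frac{25}{146} - \frac{148}{139} = - \frac{25083}{20294}$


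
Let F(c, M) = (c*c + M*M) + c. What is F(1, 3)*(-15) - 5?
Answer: -170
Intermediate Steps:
F(c, M) = c + M**2 + c**2 (F(c, M) = (c**2 + M**2) + c = (M**2 + c**2) + c = c + M**2 + c**2)
F(1, 3)*(-15) - 5 = (1 + 3**2 + 1**2)*(-15) - 5 = (1 + 9 + 1)*(-15) - 5 = 11*(-15) - 5 = -165 - 5 = -170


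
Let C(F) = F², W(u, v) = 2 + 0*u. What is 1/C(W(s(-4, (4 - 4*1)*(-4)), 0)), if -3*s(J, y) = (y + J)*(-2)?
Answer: ¼ ≈ 0.25000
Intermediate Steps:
s(J, y) = 2*J/3 + 2*y/3 (s(J, y) = -(y + J)*(-2)/3 = -(J + y)*(-2)/3 = -(-2*J - 2*y)/3 = 2*J/3 + 2*y/3)
W(u, v) = 2 (W(u, v) = 2 + 0 = 2)
1/C(W(s(-4, (4 - 4*1)*(-4)), 0)) = 1/(2²) = 1/4 = ¼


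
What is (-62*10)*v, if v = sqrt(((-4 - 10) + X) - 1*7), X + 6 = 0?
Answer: -1860*I*sqrt(3) ≈ -3221.6*I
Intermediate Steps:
X = -6 (X = -6 + 0 = -6)
v = 3*I*sqrt(3) (v = sqrt(((-4 - 10) - 6) - 1*7) = sqrt((-14 - 6) - 7) = sqrt(-20 - 7) = sqrt(-27) = 3*I*sqrt(3) ≈ 5.1962*I)
(-62*10)*v = (-62*10)*(3*I*sqrt(3)) = -1860*I*sqrt(3)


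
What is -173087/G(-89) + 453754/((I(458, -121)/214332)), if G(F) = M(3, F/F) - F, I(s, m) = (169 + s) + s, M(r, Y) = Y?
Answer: 50015270915/558 ≈ 8.9633e+7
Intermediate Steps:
I(s, m) = 169 + 2*s
G(F) = 1 - F (G(F) = F/F - F = 1 - F)
-173087/G(-89) + 453754/((I(458, -121)/214332)) = -173087/(1 - 1*(-89)) + 453754/(((169 + 2*458)/214332)) = -173087/(1 + 89) + 453754/(((169 + 916)*(1/214332))) = -173087/90 + 453754/((1085*(1/214332))) = -173087*1/90 + 453754/(1085/214332) = -173087/90 + 453754*(214332/1085) = -173087/90 + 13893428904/155 = 50015270915/558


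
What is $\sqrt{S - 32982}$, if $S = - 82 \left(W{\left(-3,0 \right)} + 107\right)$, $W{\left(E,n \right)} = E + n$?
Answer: $i \sqrt{41510} \approx 203.74 i$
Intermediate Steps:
$S = -8528$ ($S = - 82 \left(\left(-3 + 0\right) + 107\right) = - 82 \left(-3 + 107\right) = \left(-82\right) 104 = -8528$)
$\sqrt{S - 32982} = \sqrt{-8528 - 32982} = \sqrt{-41510} = i \sqrt{41510}$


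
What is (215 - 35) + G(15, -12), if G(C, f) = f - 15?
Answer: 153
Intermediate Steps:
G(C, f) = -15 + f
(215 - 35) + G(15, -12) = (215 - 35) + (-15 - 12) = 180 - 27 = 153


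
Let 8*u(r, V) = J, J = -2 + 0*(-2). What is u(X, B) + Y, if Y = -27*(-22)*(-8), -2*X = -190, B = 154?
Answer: -19009/4 ≈ -4752.3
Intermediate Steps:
J = -2 (J = -2 + 0 = -2)
X = 95 (X = -1/2*(-190) = 95)
u(r, V) = -1/4 (u(r, V) = (1/8)*(-2) = -1/4)
Y = -4752 (Y = 594*(-8) = -4752)
u(X, B) + Y = -1/4 - 4752 = -19009/4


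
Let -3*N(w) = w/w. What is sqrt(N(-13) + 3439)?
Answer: 2*sqrt(7737)/3 ≈ 58.640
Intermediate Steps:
N(w) = -1/3 (N(w) = -w/(3*w) = -1/3*1 = -1/3)
sqrt(N(-13) + 3439) = sqrt(-1/3 + 3439) = sqrt(10316/3) = 2*sqrt(7737)/3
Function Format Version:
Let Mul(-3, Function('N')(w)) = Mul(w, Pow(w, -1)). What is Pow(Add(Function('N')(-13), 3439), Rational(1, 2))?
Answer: Mul(Rational(2, 3), Pow(7737, Rational(1, 2))) ≈ 58.640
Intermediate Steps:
Function('N')(w) = Rational(-1, 3) (Function('N')(w) = Mul(Rational(-1, 3), Mul(w, Pow(w, -1))) = Mul(Rational(-1, 3), 1) = Rational(-1, 3))
Pow(Add(Function('N')(-13), 3439), Rational(1, 2)) = Pow(Add(Rational(-1, 3), 3439), Rational(1, 2)) = Pow(Rational(10316, 3), Rational(1, 2)) = Mul(Rational(2, 3), Pow(7737, Rational(1, 2)))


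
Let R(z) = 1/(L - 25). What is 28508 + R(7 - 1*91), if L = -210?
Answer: 6699379/235 ≈ 28508.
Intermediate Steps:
R(z) = -1/235 (R(z) = 1/(-210 - 25) = 1/(-235) = -1/235)
28508 + R(7 - 1*91) = 28508 - 1/235 = 6699379/235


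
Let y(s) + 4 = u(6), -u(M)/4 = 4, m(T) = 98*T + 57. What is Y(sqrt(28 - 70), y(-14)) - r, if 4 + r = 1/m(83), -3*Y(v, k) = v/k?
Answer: 32763/8191 + I*sqrt(42)/60 ≈ 3.9999 + 0.10801*I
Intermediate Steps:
m(T) = 57 + 98*T
u(M) = -16 (u(M) = -4*4 = -16)
y(s) = -20 (y(s) = -4 - 16 = -20)
Y(v, k) = -v/(3*k)
r = -32763/8191 (r = -4 + 1/(57 + 98*83) = -4 + 1/(57 + 8134) = -4 + 1/8191 = -32763/8191 ≈ -3.9999)
Y(sqrt(28 - 70), y(-14)) - r = -1/3*sqrt(28 - 70)/(-20) - 1*(-32763/8191) = -1/3*sqrt(-42)*(-1/20) + 32763/8191 = -1/3*I*sqrt(42)*(-1/20) + 32763/8191 = I*sqrt(42)/60 + 32763/8191 = 32763/8191 + I*sqrt(42)/60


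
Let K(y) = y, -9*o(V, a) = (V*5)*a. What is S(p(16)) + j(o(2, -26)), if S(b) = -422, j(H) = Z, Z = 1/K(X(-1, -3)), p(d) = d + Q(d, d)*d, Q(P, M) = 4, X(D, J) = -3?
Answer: -1267/3 ≈ -422.33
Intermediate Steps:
o(V, a) = -5*V*a/9 (o(V, a) = -V*5*a/9 = -5*V*a/9)
p(d) = 5*d (p(d) = d + 4*d = 5*d)
Z = -⅓ (Z = 1/(-3) = -⅓ ≈ -0.33333)
j(H) = -⅓
S(p(16)) + j(o(2, -26)) = -422 - ⅓ = -1267/3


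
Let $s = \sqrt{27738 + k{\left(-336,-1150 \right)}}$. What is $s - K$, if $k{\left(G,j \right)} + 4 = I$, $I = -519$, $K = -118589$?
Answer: $118589 + \sqrt{27215} \approx 1.1875 \cdot 10^{5}$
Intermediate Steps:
$k{\left(G,j \right)} = -523$ ($k{\left(G,j \right)} = -4 - 519 = -523$)
$s = \sqrt{27215}$ ($s = \sqrt{27738 - 523} = \sqrt{27215} \approx 164.97$)
$s - K = \sqrt{27215} - -118589 = \sqrt{27215} + 118589 = 118589 + \sqrt{27215}$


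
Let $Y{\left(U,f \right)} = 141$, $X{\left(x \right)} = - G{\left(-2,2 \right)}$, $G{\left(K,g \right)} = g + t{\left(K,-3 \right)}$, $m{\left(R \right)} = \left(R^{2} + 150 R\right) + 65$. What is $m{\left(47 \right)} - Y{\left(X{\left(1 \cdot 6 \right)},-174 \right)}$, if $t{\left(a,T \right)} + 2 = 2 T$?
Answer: $9183$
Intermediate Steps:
$t{\left(a,T \right)} = -2 + 2 T$
$m{\left(R \right)} = 65 + R^{2} + 150 R$
$G{\left(K,g \right)} = -8 + g$ ($G{\left(K,g \right)} = g + \left(-2 + 2 \left(-3\right)\right) = g - 8 = -8 + g$)
$X{\left(x \right)} = 6$ ($X{\left(x \right)} = - (-8 + 2) = \left(-1\right) \left(-6\right) = 6$)
$m{\left(47 \right)} - Y{\left(X{\left(1 \cdot 6 \right)},-174 \right)} = \left(65 + 47^{2} + 150 \cdot 47\right) - 141 = \left(65 + 2209 + 7050\right) - 141 = 9324 - 141 = 9183$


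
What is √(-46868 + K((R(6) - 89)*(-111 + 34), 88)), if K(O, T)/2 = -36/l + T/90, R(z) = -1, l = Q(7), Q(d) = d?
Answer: 2*I*√129202885/105 ≈ 216.51*I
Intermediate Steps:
l = 7
K(O, T) = -72/7 + T/45 (K(O, T) = 2*(-36/7 + T/90) = -72/7 + T/45)
√(-46868 + K((R(6) - 89)*(-111 + 34), 88)) = √(-46868 + (-72/7 + (1/45)*88)) = √(-46868 + (-72/7 + 88/45)) = √(-46868 - 2624/315) = √(-14766044/315) = 2*I*√129202885/105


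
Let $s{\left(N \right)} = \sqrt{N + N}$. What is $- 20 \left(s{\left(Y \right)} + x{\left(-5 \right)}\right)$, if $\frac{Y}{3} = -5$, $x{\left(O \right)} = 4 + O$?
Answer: $20 - 20 i \sqrt{30} \approx 20.0 - 109.54 i$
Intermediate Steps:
$Y = -15$ ($Y = 3 \left(-5\right) = -15$)
$s{\left(N \right)} = \sqrt{2} \sqrt{N}$ ($s{\left(N \right)} = \sqrt{2 N} = \sqrt{2} \sqrt{N}$)
$- 20 \left(s{\left(Y \right)} + x{\left(-5 \right)}\right) = - 20 \left(\sqrt{2} \sqrt{-15} + \left(4 - 5\right)\right) = - 20 \left(\sqrt{2} i \sqrt{15} - 1\right) = - 20 \left(i \sqrt{30} - 1\right) = - 20 \left(-1 + i \sqrt{30}\right) = 20 - 20 i \sqrt{30}$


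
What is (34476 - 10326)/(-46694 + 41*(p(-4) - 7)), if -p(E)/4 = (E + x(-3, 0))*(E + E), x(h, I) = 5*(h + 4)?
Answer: -8050/15223 ≈ -0.52880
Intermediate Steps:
x(h, I) = 20 + 5*h (x(h, I) = 5*(4 + h) = 20 + 5*h)
p(E) = -8*E*(5 + E) (p(E) = -4*(E + (20 + 5*(-3)))*(E + E) = -4*(E + (20 - 15))*2*E = -4*(E + 5)*2*E = -4*(5 + E)*2*E = -8*E*(5 + E))
(34476 - 10326)/(-46694 + 41*(p(-4) - 7)) = (34476 - 10326)/(-46694 + 41*(-8*(-4)*(5 - 4) - 7)) = 24150/(-46694 + 41*(-8*(-4)*1 - 7)) = 24150/(-46694 + 41*(32 - 7)) = 24150/(-46694 + 41*25) = 24150/(-46694 + 1025) = 24150/(-45669) = 24150*(-1/45669) = -8050/15223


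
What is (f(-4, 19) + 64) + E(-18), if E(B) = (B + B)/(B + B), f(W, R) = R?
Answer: 84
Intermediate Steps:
E(B) = 1 (E(B) = (2*B)/((2*B)) = (2*B)*(1/(2*B)) = 1)
(f(-4, 19) + 64) + E(-18) = (19 + 64) + 1 = 83 + 1 = 84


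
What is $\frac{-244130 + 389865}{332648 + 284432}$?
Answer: $\frac{29147}{123416} \approx 0.23617$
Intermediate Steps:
$\frac{-244130 + 389865}{332648 + 284432} = \frac{145735}{617080} = 145735 \cdot \frac{1}{617080} = \frac{29147}{123416}$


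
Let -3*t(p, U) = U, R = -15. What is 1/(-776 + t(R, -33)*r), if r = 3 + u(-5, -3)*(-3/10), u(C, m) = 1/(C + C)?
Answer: -100/74267 ≈ -0.0013465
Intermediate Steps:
u(C, m) = 1/(2*C)
t(p, U) = -U/3
r = 303/100 (r = 3 + ((1/2)/(-5))*(-3/10) = 3 + ((1/2)*(-1/5))*(-3*1/10) = 3 - 1/10*(-3/10) = 3 + 3/100 = 303/100 ≈ 3.0300)
1/(-776 + t(R, -33)*r) = 1/(-776 - 1/3*(-33)*(303/100)) = 1/(-776 + 11*(303/100)) = 1/(-776 + 3333/100) = 1/(-74267/100) = -100/74267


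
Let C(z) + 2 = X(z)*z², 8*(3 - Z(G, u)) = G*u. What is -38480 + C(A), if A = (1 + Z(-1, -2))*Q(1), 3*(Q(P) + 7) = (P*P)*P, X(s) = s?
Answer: -54107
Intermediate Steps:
Z(G, u) = 3 - G*u/8
Q(P) = -7 + P³/3 (Q(P) = -7 + ((P*P)*P)/3 = -7 + (P²*P)/3 = -7 + P³/3)
A = -25 (A = (1 + (3 - ⅛*(-1)*(-2)))*(-7 + (⅓)*1³) = (1 + (3 - ¼))*(-7 + (⅓)*1) = (1 + 11/4)*(-7 + ⅓) = (15/4)*(-20/3) = -25)
C(z) = -2 + z³ (C(z) = -2 + z*z² = -2 + z³)
-38480 + C(A) = -38480 + (-2 + (-25)³) = -38480 + (-2 - 15625) = -38480 - 15627 = -54107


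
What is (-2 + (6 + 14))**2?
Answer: 324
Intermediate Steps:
(-2 + (6 + 14))**2 = (-2 + 20)**2 = 18**2 = 324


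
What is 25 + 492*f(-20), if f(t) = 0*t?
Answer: 25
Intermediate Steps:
f(t) = 0
25 + 492*f(-20) = 25 + 492*0 = 25 + 0 = 25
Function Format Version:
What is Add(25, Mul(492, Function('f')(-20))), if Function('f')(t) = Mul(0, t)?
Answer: 25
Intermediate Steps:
Function('f')(t) = 0
Add(25, Mul(492, Function('f')(-20))) = Add(25, Mul(492, 0)) = Add(25, 0) = 25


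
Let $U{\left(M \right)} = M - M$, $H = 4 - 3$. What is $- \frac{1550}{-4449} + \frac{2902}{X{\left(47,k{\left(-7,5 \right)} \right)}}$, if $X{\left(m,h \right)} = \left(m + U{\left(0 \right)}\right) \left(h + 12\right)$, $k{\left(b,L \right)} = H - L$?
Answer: $\frac{6746899}{836412} \approx 8.0665$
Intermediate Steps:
$H = 1$
$U{\left(M \right)} = 0$
$k{\left(b,L \right)} = 1 - L$
$X{\left(m,h \right)} = m \left(12 + h\right)$ ($X{\left(m,h \right)} = \left(m + 0\right) \left(h + 12\right) = m \left(12 + h\right)$)
$- \frac{1550}{-4449} + \frac{2902}{X{\left(47,k{\left(-7,5 \right)} \right)}} = - \frac{1550}{-4449} + \frac{2902}{47 \left(12 + \left(1 - 5\right)\right)} = \left(-1550\right) \left(- \frac{1}{4449}\right) + \frac{2902}{47 \left(12 + \left(1 - 5\right)\right)} = \frac{1550}{4449} + \frac{2902}{47 \left(12 - 4\right)} = \frac{1550}{4449} + \frac{2902}{47 \cdot 8} = \frac{1550}{4449} + \frac{2902}{376} = \frac{1550}{4449} + 2902 \cdot \frac{1}{376} = \frac{1550}{4449} + \frac{1451}{188} = \frac{6746899}{836412}$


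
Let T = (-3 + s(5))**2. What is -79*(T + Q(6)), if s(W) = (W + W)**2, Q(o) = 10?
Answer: -744101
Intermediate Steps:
s(W) = 4*W**2 (s(W) = (2*W)**2 = 4*W**2)
T = 9409 (T = (-3 + 4*5**2)**2 = (-3 + 4*25)**2 = (-3 + 100)**2 = 97**2 = 9409)
-79*(T + Q(6)) = -79*(9409 + 10) = -79*9419 = -744101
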